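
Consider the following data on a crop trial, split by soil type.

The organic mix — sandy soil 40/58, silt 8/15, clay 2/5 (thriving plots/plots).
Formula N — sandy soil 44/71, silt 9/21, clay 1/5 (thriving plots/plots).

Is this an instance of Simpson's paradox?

No

Sandy soil: the organic mix 40/58 = 69.0%, Formula N 44/71 = 62.0% → the organic mix
Silt: the organic mix 8/15 = 53.3%, Formula N 9/21 = 42.9% → the organic mix
Clay: the organic mix 2/5 = 40.0%, Formula N 1/5 = 20.0% → the organic mix
Overall: the organic mix 50/78 = 64.1%, Formula N 54/97 = 55.7% → the organic mix
The organic mix wins overall and in every soil group — no reversal.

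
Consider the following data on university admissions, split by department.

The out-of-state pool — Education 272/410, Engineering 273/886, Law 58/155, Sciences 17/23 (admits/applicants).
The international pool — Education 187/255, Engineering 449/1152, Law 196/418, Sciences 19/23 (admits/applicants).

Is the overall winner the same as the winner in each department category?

Education: the out-of-state pool 272/410 = 66.3%, the international pool 187/255 = 73.3% → the international pool
Engineering: the out-of-state pool 273/886 = 30.8%, the international pool 449/1152 = 39.0% → the international pool
Law: the out-of-state pool 58/155 = 37.4%, the international pool 196/418 = 46.9% → the international pool
Sciences: the out-of-state pool 17/23 = 73.9%, the international pool 19/23 = 82.6% → the international pool
Overall: the out-of-state pool 620/1474 = 42.1%, the international pool 851/1848 = 46.0% → the international pool
The international pool wins overall and in every department group — no reversal.

Yes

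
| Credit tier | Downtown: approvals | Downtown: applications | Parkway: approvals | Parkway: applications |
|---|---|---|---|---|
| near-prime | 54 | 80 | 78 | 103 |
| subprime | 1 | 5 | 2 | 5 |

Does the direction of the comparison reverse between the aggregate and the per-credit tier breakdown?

No

Near-prime: Downtown 54/80 = 67.5%, Parkway 78/103 = 75.7% → Parkway
Subprime: Downtown 1/5 = 20.0%, Parkway 2/5 = 40.0% → Parkway
Overall: Downtown 55/85 = 64.7%, Parkway 80/108 = 74.1% → Parkway
Parkway wins overall and in every credit group — no reversal.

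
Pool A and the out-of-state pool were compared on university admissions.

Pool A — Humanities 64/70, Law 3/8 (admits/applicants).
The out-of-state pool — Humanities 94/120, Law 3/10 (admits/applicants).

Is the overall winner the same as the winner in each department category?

Humanities: Pool A 64/70 = 91.4%, the out-of-state pool 94/120 = 78.3% → Pool A
Law: Pool A 3/8 = 37.5%, the out-of-state pool 3/10 = 30.0% → Pool A
Overall: Pool A 67/78 = 85.9%, the out-of-state pool 97/130 = 74.6% → Pool A
Pool A wins overall and in every department group — no reversal.

Yes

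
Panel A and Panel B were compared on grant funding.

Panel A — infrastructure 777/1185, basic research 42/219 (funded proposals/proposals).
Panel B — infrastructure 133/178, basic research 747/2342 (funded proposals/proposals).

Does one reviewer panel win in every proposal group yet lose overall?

Infrastructure: Panel A 777/1185 = 65.6%, Panel B 133/178 = 74.7% → Panel B
Basic research: Panel A 42/219 = 19.2%, Panel B 747/2342 = 31.9% → Panel B
Overall: Panel A 819/1404 = 58.3%, Panel B 880/2520 = 34.9% → Panel A
Panel B wins each proposal group but Panel A wins overall — the comparison reverses. Panel B's proposals skew toward basic research, which has a lower base rate.

Yes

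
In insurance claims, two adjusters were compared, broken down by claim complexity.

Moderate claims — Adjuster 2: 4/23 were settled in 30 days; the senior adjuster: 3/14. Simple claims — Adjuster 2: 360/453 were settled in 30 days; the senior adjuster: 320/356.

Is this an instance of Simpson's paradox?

Moderate: Adjuster 2 4/23 = 17.4%, the senior adjuster 3/14 = 21.4% → the senior adjuster
Simple: Adjuster 2 360/453 = 79.5%, the senior adjuster 320/356 = 89.9% → the senior adjuster
Overall: Adjuster 2 364/476 = 76.5%, the senior adjuster 323/370 = 87.3% → the senior adjuster
The senior adjuster wins overall and in every claim group — no reversal.

No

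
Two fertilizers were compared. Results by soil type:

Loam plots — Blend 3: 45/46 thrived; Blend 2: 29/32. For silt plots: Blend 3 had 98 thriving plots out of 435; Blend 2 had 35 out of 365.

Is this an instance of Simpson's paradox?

No

Loam: Blend 3 45/46 = 97.8%, Blend 2 29/32 = 90.6% → Blend 3
Silt: Blend 3 98/435 = 22.5%, Blend 2 35/365 = 9.6% → Blend 3
Overall: Blend 3 143/481 = 29.7%, Blend 2 64/397 = 16.1% → Blend 3
Blend 3 wins overall and in every soil group — no reversal.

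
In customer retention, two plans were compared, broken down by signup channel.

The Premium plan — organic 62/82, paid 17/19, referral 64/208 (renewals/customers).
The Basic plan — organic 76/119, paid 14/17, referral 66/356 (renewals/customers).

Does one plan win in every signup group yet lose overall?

No

Organic: the Premium plan 62/82 = 75.6%, the Basic plan 76/119 = 63.9% → the Premium plan
Paid: the Premium plan 17/19 = 89.5%, the Basic plan 14/17 = 82.4% → the Premium plan
Referral: the Premium plan 64/208 = 30.8%, the Basic plan 66/356 = 18.5% → the Premium plan
Overall: the Premium plan 143/309 = 46.3%, the Basic plan 156/492 = 31.7% → the Premium plan
The Premium plan wins overall and in every signup group — no reversal.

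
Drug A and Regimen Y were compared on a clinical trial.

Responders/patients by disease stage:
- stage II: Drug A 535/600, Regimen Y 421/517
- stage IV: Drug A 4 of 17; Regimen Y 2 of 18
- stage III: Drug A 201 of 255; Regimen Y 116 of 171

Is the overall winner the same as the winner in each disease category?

Stage II: Drug A 535/600 = 89.2%, Regimen Y 421/517 = 81.4% → Drug A
Stage IV: Drug A 4/17 = 23.5%, Regimen Y 2/18 = 11.1% → Drug A
Stage III: Drug A 201/255 = 78.8%, Regimen Y 116/171 = 67.8% → Drug A
Overall: Drug A 740/872 = 84.9%, Regimen Y 539/706 = 76.3% → Drug A
Drug A wins overall and in every disease group — no reversal.

Yes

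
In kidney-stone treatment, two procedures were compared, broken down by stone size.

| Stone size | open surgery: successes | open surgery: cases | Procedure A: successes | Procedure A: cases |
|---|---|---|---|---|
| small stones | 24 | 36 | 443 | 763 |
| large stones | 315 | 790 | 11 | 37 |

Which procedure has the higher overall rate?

Small stones: open surgery 24/36 = 66.7%, Procedure A 443/763 = 58.1% → open surgery
Large stones: open surgery 315/790 = 39.9%, Procedure A 11/37 = 29.7% → open surgery
Overall: open surgery 339/826 = 41.0%, Procedure A 454/800 = 56.8% → Procedure A
(Open surgery wins every stone group but Procedure A wins overall — open surgery's cases skew toward the low-rate large stones group.)

Procedure A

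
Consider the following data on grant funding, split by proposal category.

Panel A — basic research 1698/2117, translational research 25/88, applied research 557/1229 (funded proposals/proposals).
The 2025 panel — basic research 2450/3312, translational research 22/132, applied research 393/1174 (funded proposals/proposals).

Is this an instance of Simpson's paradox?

Basic research: Panel A 1698/2117 = 80.2%, the 2025 panel 2450/3312 = 74.0% → Panel A
Translational research: Panel A 25/88 = 28.4%, the 2025 panel 22/132 = 16.7% → Panel A
Applied research: Panel A 557/1229 = 45.3%, the 2025 panel 393/1174 = 33.5% → Panel A
Overall: Panel A 2280/3434 = 66.4%, the 2025 panel 2865/4618 = 62.0% → Panel A
Panel A wins overall and in every proposal group — no reversal.

No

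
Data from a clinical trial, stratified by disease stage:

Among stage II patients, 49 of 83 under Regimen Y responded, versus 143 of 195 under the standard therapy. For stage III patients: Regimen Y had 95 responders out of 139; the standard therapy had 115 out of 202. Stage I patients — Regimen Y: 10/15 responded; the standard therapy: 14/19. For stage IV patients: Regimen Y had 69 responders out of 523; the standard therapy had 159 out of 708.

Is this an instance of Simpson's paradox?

Stage II: Regimen Y 49/83 = 59.0%, the standard therapy 143/195 = 73.3% → the standard therapy
Stage III: Regimen Y 95/139 = 68.3%, the standard therapy 115/202 = 56.9% → Regimen Y
Stage I: Regimen Y 10/15 = 66.7%, the standard therapy 14/19 = 73.7% → the standard therapy
Stage IV: Regimen Y 69/523 = 13.2%, the standard therapy 159/708 = 22.5% → the standard therapy
Overall: Regimen Y 223/760 = 29.3%, the standard therapy 431/1124 = 38.3% → the standard therapy
Neither sweeps: Regimen Y wins 1 of 4 groups, the standard therapy wins 3. The standard therapy wins overall but not every group — no Simpson reversal.

No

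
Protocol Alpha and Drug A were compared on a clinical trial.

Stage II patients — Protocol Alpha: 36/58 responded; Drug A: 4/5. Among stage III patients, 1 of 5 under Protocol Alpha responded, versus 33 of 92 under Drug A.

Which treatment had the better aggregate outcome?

Stage II: Protocol Alpha 36/58 = 62.1%, Drug A 4/5 = 80.0% → Drug A
Stage III: Protocol Alpha 1/5 = 20.0%, Drug A 33/92 = 35.9% → Drug A
Overall: Protocol Alpha 37/63 = 58.7%, Drug A 37/97 = 38.1% → Protocol Alpha
(Drug A wins every disease group but Protocol Alpha wins overall — Drug A's patients skew toward the low-rate stage III group.)

Protocol Alpha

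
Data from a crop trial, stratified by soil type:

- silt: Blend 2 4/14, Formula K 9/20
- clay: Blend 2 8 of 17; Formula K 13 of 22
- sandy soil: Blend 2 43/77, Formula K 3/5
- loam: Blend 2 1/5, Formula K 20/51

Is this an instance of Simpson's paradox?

Silt: Blend 2 4/14 = 28.6%, Formula K 9/20 = 45.0% → Formula K
Clay: Blend 2 8/17 = 47.1%, Formula K 13/22 = 59.1% → Formula K
Sandy soil: Blend 2 43/77 = 55.8%, Formula K 3/5 = 60.0% → Formula K
Loam: Blend 2 1/5 = 20.0%, Formula K 20/51 = 39.2% → Formula K
Overall: Blend 2 56/113 = 49.6%, Formula K 45/98 = 45.9% → Blend 2
Formula K wins each soil group but Blend 2 wins overall — the comparison reverses. Formula K's plots skew toward loam, which has a lower base rate.

Yes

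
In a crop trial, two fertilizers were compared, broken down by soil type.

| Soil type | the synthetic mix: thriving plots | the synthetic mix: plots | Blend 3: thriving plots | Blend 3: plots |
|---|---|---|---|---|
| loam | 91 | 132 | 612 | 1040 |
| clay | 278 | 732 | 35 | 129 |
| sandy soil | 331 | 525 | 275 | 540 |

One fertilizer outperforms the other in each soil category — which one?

the synthetic mix

Loam: the synthetic mix 91/132 = 68.9%, Blend 3 612/1040 = 58.8% → the synthetic mix
Clay: the synthetic mix 278/732 = 38.0%, Blend 3 35/129 = 27.1% → the synthetic mix
Sandy soil: the synthetic mix 331/525 = 63.0%, Blend 3 275/540 = 50.9% → the synthetic mix
The synthetic mix has the higher rate in all 3 groups.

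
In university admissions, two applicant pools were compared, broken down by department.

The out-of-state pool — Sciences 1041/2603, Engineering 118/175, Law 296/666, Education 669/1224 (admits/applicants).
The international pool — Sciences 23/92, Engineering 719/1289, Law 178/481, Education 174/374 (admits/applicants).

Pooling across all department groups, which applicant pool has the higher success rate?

the international pool

Sciences: the out-of-state pool 1041/2603 = 40.0%, the international pool 23/92 = 25.0% → the out-of-state pool
Engineering: the out-of-state pool 118/175 = 67.4%, the international pool 719/1289 = 55.8% → the out-of-state pool
Law: the out-of-state pool 296/666 = 44.4%, the international pool 178/481 = 37.0% → the out-of-state pool
Education: the out-of-state pool 669/1224 = 54.7%, the international pool 174/374 = 46.5% → the out-of-state pool
Overall: the out-of-state pool 2124/4668 = 45.5%, the international pool 1094/2236 = 48.9% → the international pool
(The out-of-state pool wins every department group but the international pool wins overall — the out-of-state pool's applicants skew toward the low-rate Sciences group.)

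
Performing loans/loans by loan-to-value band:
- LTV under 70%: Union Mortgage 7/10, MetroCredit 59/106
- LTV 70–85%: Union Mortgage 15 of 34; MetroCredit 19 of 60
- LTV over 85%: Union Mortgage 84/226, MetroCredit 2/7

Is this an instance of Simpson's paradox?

LTV under 70%: Union Mortgage 7/10 = 70.0%, MetroCredit 59/106 = 55.7% → Union Mortgage
LTV 70–85%: Union Mortgage 15/34 = 44.1%, MetroCredit 19/60 = 31.7% → Union Mortgage
LTV over 85%: Union Mortgage 84/226 = 37.2%, MetroCredit 2/7 = 28.6% → Union Mortgage
Overall: Union Mortgage 106/270 = 39.3%, MetroCredit 80/173 = 46.2% → MetroCredit
Union Mortgage wins each loan-to-value group but MetroCredit wins overall — the comparison reverses. Union Mortgage's loans skew toward LTV over 85%, which has a lower base rate.

Yes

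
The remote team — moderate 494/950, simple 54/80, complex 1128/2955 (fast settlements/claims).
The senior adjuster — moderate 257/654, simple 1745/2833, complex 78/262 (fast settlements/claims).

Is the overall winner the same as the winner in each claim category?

Moderate: the remote team 494/950 = 52.0%, the senior adjuster 257/654 = 39.3% → the remote team
Simple: the remote team 54/80 = 67.5%, the senior adjuster 1745/2833 = 61.6% → the remote team
Complex: the remote team 1128/2955 = 38.2%, the senior adjuster 78/262 = 29.8% → the remote team
Overall: the remote team 1676/3985 = 42.1%, the senior adjuster 2080/3749 = 55.5% → the senior adjuster
The remote team wins each claim group but the senior adjuster wins overall — the comparison reverses. The remote team's claims skew toward complex, which has a lower base rate.

No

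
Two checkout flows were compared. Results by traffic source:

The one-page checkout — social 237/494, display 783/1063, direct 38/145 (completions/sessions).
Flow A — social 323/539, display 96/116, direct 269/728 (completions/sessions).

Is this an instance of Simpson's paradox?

Yes

Social: the one-page checkout 237/494 = 48.0%, Flow A 323/539 = 59.9% → Flow A
Display: the one-page checkout 783/1063 = 73.7%, Flow A 96/116 = 82.8% → Flow A
Direct: the one-page checkout 38/145 = 26.2%, Flow A 269/728 = 37.0% → Flow A
Overall: the one-page checkout 1058/1702 = 62.2%, Flow A 688/1383 = 49.7% → the one-page checkout
Flow A wins each traffic group but the one-page checkout wins overall — the comparison reverses. Flow A's sessions skew toward direct, which has a lower base rate.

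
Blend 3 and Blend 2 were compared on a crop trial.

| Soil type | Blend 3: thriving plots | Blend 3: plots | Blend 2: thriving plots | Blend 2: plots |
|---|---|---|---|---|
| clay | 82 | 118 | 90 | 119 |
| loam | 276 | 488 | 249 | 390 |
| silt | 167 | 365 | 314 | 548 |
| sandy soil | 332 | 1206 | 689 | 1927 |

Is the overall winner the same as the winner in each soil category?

Clay: Blend 3 82/118 = 69.5%, Blend 2 90/119 = 75.6% → Blend 2
Loam: Blend 3 276/488 = 56.6%, Blend 2 249/390 = 63.8% → Blend 2
Silt: Blend 3 167/365 = 45.8%, Blend 2 314/548 = 57.3% → Blend 2
Sandy soil: Blend 3 332/1206 = 27.5%, Blend 2 689/1927 = 35.8% → Blend 2
Overall: Blend 3 857/2177 = 39.4%, Blend 2 1342/2984 = 45.0% → Blend 2
Blend 2 wins overall and in every soil group — no reversal.

Yes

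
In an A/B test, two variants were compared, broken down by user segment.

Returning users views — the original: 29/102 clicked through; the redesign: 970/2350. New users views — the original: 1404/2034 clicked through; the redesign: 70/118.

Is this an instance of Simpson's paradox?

Returning users: the original 29/102 = 28.4%, the redesign 970/2350 = 41.3% → the redesign
New users: the original 1404/2034 = 69.0%, the redesign 70/118 = 59.3% → the original
Overall: the original 1433/2136 = 67.1%, the redesign 1040/2468 = 42.1% → the original
Neither sweeps: the original wins 1 of 2 groups, the redesign wins 1. The original wins overall but not every group — no Simpson reversal.

No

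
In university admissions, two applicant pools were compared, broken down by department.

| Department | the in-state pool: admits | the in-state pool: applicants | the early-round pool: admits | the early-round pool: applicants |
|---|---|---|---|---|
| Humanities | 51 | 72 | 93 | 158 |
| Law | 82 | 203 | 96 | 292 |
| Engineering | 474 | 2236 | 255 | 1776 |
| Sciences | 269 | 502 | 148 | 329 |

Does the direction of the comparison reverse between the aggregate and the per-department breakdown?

No

Humanities: the in-state pool 51/72 = 70.8%, the early-round pool 93/158 = 58.9% → the in-state pool
Law: the in-state pool 82/203 = 40.4%, the early-round pool 96/292 = 32.9% → the in-state pool
Engineering: the in-state pool 474/2236 = 21.2%, the early-round pool 255/1776 = 14.4% → the in-state pool
Sciences: the in-state pool 269/502 = 53.6%, the early-round pool 148/329 = 45.0% → the in-state pool
Overall: the in-state pool 876/3013 = 29.1%, the early-round pool 592/2555 = 23.2% → the in-state pool
The in-state pool wins overall and in every department group — no reversal.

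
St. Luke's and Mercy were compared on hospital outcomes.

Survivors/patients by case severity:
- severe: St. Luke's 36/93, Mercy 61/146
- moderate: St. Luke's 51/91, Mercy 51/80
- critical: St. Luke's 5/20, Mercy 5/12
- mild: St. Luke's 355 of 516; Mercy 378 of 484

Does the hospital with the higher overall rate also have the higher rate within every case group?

Severe: St. Luke's 36/93 = 38.7%, Mercy 61/146 = 41.8% → Mercy
Moderate: St. Luke's 51/91 = 56.0%, Mercy 51/80 = 63.8% → Mercy
Critical: St. Luke's 5/20 = 25.0%, Mercy 5/12 = 41.7% → Mercy
Mild: St. Luke's 355/516 = 68.8%, Mercy 378/484 = 78.1% → Mercy
Overall: St. Luke's 447/720 = 62.1%, Mercy 495/722 = 68.6% → Mercy
Mercy wins overall and in every case group — no reversal.

Yes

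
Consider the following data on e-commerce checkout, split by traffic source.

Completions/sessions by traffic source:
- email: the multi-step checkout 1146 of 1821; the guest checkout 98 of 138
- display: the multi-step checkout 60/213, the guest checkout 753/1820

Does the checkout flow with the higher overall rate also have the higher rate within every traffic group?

No

Email: the multi-step checkout 1146/1821 = 62.9%, the guest checkout 98/138 = 71.0% → the guest checkout
Display: the multi-step checkout 60/213 = 28.2%, the guest checkout 753/1820 = 41.4% → the guest checkout
Overall: the multi-step checkout 1206/2034 = 59.3%, the guest checkout 851/1958 = 43.5% → the multi-step checkout
The guest checkout wins each traffic group but the multi-step checkout wins overall — the comparison reverses. The guest checkout's sessions skew toward display, which has a lower base rate.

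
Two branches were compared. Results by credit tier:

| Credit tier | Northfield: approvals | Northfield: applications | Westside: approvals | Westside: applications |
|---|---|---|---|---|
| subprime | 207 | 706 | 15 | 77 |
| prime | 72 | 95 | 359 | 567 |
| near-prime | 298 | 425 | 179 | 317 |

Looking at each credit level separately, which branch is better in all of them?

Northfield

Subprime: Northfield 207/706 = 29.3%, Westside 15/77 = 19.5% → Northfield
Prime: Northfield 72/95 = 75.8%, Westside 359/567 = 63.3% → Northfield
Near-prime: Northfield 298/425 = 70.1%, Westside 179/317 = 56.5% → Northfield
Northfield has the higher rate in all 3 groups.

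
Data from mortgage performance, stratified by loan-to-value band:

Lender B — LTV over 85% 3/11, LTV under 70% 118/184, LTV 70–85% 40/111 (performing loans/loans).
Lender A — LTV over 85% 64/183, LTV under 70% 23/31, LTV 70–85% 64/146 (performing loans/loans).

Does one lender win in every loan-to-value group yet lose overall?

Yes

LTV over 85%: Lender B 3/11 = 27.3%, Lender A 64/183 = 35.0% → Lender A
LTV under 70%: Lender B 118/184 = 64.1%, Lender A 23/31 = 74.2% → Lender A
LTV 70–85%: Lender B 40/111 = 36.0%, Lender A 64/146 = 43.8% → Lender A
Overall: Lender B 161/306 = 52.6%, Lender A 151/360 = 41.9% → Lender B
Lender A wins each loan-to-value group but Lender B wins overall — the comparison reverses. Lender A's loans skew toward LTV over 85%, which has a lower base rate.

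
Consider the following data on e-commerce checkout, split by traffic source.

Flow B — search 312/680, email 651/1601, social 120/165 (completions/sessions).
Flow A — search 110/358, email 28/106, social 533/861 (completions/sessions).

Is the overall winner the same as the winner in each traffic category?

Search: Flow B 312/680 = 45.9%, Flow A 110/358 = 30.7% → Flow B
Email: Flow B 651/1601 = 40.7%, Flow A 28/106 = 26.4% → Flow B
Social: Flow B 120/165 = 72.7%, Flow A 533/861 = 61.9% → Flow B
Overall: Flow B 1083/2446 = 44.3%, Flow A 671/1325 = 50.6% → Flow A
Flow B wins each traffic group but Flow A wins overall — the comparison reverses. Flow B's sessions skew toward email, which has a lower base rate.

No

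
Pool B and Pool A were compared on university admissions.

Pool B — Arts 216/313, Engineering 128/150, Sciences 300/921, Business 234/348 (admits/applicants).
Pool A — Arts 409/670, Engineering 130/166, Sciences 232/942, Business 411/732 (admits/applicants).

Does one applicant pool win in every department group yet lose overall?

No

Arts: Pool B 216/313 = 69.0%, Pool A 409/670 = 61.0% → Pool B
Engineering: Pool B 128/150 = 85.3%, Pool A 130/166 = 78.3% → Pool B
Sciences: Pool B 300/921 = 32.6%, Pool A 232/942 = 24.6% → Pool B
Business: Pool B 234/348 = 67.2%, Pool A 411/732 = 56.1% → Pool B
Overall: Pool B 878/1732 = 50.7%, Pool A 1182/2510 = 47.1% → Pool B
Pool B wins overall and in every department group — no reversal.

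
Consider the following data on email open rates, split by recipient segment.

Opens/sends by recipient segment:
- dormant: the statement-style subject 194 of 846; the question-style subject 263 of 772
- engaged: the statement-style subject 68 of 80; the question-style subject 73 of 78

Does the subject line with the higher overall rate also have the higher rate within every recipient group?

Yes

Dormant: the statement-style subject 194/846 = 22.9%, the question-style subject 263/772 = 34.1% → the question-style subject
Engaged: the statement-style subject 68/80 = 85.0%, the question-style subject 73/78 = 93.6% → the question-style subject
Overall: the statement-style subject 262/926 = 28.3%, the question-style subject 336/850 = 39.5% → the question-style subject
The question-style subject wins overall and in every recipient group — no reversal.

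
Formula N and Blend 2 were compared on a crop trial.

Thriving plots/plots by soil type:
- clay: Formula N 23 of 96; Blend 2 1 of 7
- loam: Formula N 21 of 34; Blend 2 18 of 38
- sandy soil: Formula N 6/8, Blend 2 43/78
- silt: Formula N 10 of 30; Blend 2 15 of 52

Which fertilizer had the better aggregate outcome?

Clay: Formula N 23/96 = 24.0%, Blend 2 1/7 = 14.3% → Formula N
Loam: Formula N 21/34 = 61.8%, Blend 2 18/38 = 47.4% → Formula N
Sandy soil: Formula N 6/8 = 75.0%, Blend 2 43/78 = 55.1% → Formula N
Silt: Formula N 10/30 = 33.3%, Blend 2 15/52 = 28.8% → Formula N
Overall: Formula N 60/168 = 35.7%, Blend 2 77/175 = 44.0% → Blend 2
(Formula N wins every soil group but Blend 2 wins overall — Formula N's plots skew toward the low-rate clay group.)

Blend 2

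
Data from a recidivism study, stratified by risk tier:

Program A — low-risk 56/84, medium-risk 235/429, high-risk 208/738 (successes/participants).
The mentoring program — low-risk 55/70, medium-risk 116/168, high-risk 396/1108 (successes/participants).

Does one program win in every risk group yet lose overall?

Low-risk: Program A 56/84 = 66.7%, the mentoring program 55/70 = 78.6% → the mentoring program
Medium-risk: Program A 235/429 = 54.8%, the mentoring program 116/168 = 69.0% → the mentoring program
High-risk: Program A 208/738 = 28.2%, the mentoring program 396/1108 = 35.7% → the mentoring program
Overall: Program A 499/1251 = 39.9%, the mentoring program 567/1346 = 42.1% → the mentoring program
The mentoring program wins overall and in every risk group — no reversal.

No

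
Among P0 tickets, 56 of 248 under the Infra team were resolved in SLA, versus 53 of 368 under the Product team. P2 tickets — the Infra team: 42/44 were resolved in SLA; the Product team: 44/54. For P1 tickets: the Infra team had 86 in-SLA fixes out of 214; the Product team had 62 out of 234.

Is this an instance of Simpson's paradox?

No

P0: the Infra team 56/248 = 22.6%, the Product team 53/368 = 14.4% → the Infra team
P2: the Infra team 42/44 = 95.5%, the Product team 44/54 = 81.5% → the Infra team
P1: the Infra team 86/214 = 40.2%, the Product team 62/234 = 26.5% → the Infra team
Overall: the Infra team 184/506 = 36.4%, the Product team 159/656 = 24.2% → the Infra team
The Infra team wins overall and in every ticket group — no reversal.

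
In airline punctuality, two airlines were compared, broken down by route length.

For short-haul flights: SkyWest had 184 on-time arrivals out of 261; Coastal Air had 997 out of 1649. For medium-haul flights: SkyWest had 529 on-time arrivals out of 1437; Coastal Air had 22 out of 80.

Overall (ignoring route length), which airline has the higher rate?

Short-haul: SkyWest 184/261 = 70.5%, Coastal Air 997/1649 = 60.5% → SkyWest
Medium-haul: SkyWest 529/1437 = 36.8%, Coastal Air 22/80 = 27.5% → SkyWest
Overall: SkyWest 713/1698 = 42.0%, Coastal Air 1019/1729 = 58.9% → Coastal Air
(SkyWest wins every route group but Coastal Air wins overall — SkyWest's flights skew toward the low-rate medium-haul group.)

Coastal Air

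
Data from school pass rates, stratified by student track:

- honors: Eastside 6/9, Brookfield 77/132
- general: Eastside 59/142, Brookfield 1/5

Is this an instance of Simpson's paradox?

Honors: Eastside 6/9 = 66.7%, Brookfield 77/132 = 58.3% → Eastside
General: Eastside 59/142 = 41.5%, Brookfield 1/5 = 20.0% → Eastside
Overall: Eastside 65/151 = 43.0%, Brookfield 78/137 = 56.9% → Brookfield
Eastside wins each student group but Brookfield wins overall — the comparison reverses. Eastside's students skew toward general, which has a lower base rate.

Yes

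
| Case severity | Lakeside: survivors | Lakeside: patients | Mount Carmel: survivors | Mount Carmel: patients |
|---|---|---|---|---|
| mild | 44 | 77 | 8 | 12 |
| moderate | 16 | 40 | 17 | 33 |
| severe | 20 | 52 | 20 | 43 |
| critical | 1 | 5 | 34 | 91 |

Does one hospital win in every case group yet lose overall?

Yes

Mild: Lakeside 44/77 = 57.1%, Mount Carmel 8/12 = 66.7% → Mount Carmel
Moderate: Lakeside 16/40 = 40.0%, Mount Carmel 17/33 = 51.5% → Mount Carmel
Severe: Lakeside 20/52 = 38.5%, Mount Carmel 20/43 = 46.5% → Mount Carmel
Critical: Lakeside 1/5 = 20.0%, Mount Carmel 34/91 = 37.4% → Mount Carmel
Overall: Lakeside 81/174 = 46.6%, Mount Carmel 79/179 = 44.1% → Lakeside
Mount Carmel wins each case group but Lakeside wins overall — the comparison reverses. Mount Carmel's patients skew toward critical, which has a lower base rate.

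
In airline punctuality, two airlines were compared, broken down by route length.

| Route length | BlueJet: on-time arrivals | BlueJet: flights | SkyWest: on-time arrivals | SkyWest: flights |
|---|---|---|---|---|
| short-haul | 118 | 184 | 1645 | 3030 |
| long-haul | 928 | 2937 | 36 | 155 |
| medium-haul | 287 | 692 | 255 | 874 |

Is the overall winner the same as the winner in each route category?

Short-haul: BlueJet 118/184 = 64.1%, SkyWest 1645/3030 = 54.3% → BlueJet
Long-haul: BlueJet 928/2937 = 31.6%, SkyWest 36/155 = 23.2% → BlueJet
Medium-haul: BlueJet 287/692 = 41.5%, SkyWest 255/874 = 29.2% → BlueJet
Overall: BlueJet 1333/3813 = 35.0%, SkyWest 1936/4059 = 47.7% → SkyWest
BlueJet wins each route group but SkyWest wins overall — the comparison reverses. BlueJet's flights skew toward long-haul, which has a lower base rate.

No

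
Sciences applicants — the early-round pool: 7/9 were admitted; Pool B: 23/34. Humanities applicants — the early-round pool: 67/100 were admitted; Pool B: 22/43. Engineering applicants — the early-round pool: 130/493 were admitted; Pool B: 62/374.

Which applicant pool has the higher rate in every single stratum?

the early-round pool

Sciences: the early-round pool 7/9 = 77.8%, Pool B 23/34 = 67.6% → the early-round pool
Humanities: the early-round pool 67/100 = 67.0%, Pool B 22/43 = 51.2% → the early-round pool
Engineering: the early-round pool 130/493 = 26.4%, Pool B 62/374 = 16.6% → the early-round pool
The early-round pool has the higher rate in all 3 groups.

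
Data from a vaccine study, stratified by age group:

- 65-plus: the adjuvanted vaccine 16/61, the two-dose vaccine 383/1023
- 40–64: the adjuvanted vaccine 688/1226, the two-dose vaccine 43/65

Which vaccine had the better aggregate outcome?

the adjuvanted vaccine

65-plus: the adjuvanted vaccine 16/61 = 26.2%, the two-dose vaccine 383/1023 = 37.4% → the two-dose vaccine
40–64: the adjuvanted vaccine 688/1226 = 56.1%, the two-dose vaccine 43/65 = 66.2% → the two-dose vaccine
Overall: the adjuvanted vaccine 704/1287 = 54.7%, the two-dose vaccine 426/1088 = 39.2% → the adjuvanted vaccine
(The two-dose vaccine wins every age group but the adjuvanted vaccine wins overall — the two-dose vaccine's recipients skew toward the low-rate 65-plus group.)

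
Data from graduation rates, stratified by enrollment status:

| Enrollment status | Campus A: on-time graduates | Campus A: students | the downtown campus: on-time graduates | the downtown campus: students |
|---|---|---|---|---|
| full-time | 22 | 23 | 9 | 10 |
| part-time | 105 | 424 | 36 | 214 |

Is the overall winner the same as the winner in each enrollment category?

Yes

Full-time: Campus A 22/23 = 95.7%, the downtown campus 9/10 = 90.0% → Campus A
Part-time: Campus A 105/424 = 24.8%, the downtown campus 36/214 = 16.8% → Campus A
Overall: Campus A 127/447 = 28.4%, the downtown campus 45/224 = 20.1% → Campus A
Campus A wins overall and in every enrollment group — no reversal.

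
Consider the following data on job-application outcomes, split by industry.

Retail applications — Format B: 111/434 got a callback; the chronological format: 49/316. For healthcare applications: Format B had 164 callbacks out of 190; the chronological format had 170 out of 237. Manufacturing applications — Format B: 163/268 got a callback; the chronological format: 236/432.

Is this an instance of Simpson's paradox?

Retail: Format B 111/434 = 25.6%, the chronological format 49/316 = 15.5% → Format B
Healthcare: Format B 164/190 = 86.3%, the chronological format 170/237 = 71.7% → Format B
Manufacturing: Format B 163/268 = 60.8%, the chronological format 236/432 = 54.6% → Format B
Overall: Format B 438/892 = 49.1%, the chronological format 455/985 = 46.2% → Format B
Format B wins overall and in every industry group — no reversal.

No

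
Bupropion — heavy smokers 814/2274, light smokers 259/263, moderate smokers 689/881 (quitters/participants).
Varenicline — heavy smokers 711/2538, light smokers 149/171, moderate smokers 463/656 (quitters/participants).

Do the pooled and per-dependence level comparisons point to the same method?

Heavy smokers: bupropion 814/2274 = 35.8%, varenicline 711/2538 = 28.0% → bupropion
Light smokers: bupropion 259/263 = 98.5%, varenicline 149/171 = 87.1% → bupropion
Moderate smokers: bupropion 689/881 = 78.2%, varenicline 463/656 = 70.6% → bupropion
Overall: bupropion 1762/3418 = 51.6%, varenicline 1323/3365 = 39.3% → bupropion
Bupropion wins overall and in every dependence group — no reversal.

Yes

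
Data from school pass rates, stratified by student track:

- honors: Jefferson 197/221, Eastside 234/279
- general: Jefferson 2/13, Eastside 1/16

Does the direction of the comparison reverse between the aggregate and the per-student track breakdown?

Honors: Jefferson 197/221 = 89.1%, Eastside 234/279 = 83.9% → Jefferson
General: Jefferson 2/13 = 15.4%, Eastside 1/16 = 6.2% → Jefferson
Overall: Jefferson 199/234 = 85.0%, Eastside 235/295 = 79.7% → Jefferson
Jefferson wins overall and in every student group — no reversal.

No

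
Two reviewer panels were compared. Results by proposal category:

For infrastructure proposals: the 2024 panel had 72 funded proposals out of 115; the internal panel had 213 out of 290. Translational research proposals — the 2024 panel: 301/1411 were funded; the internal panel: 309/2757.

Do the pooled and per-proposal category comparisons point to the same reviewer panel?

Infrastructure: the 2024 panel 72/115 = 62.6%, the internal panel 213/290 = 73.4% → the internal panel
Translational research: the 2024 panel 301/1411 = 21.3%, the internal panel 309/2757 = 11.2% → the 2024 panel
Overall: the 2024 panel 373/1526 = 24.4%, the internal panel 522/3047 = 17.1% → the 2024 panel
Neither sweeps: the 2024 panel wins 1 of 2 groups, the internal panel wins 1. The 2024 panel wins overall but not every group — no Simpson reversal.

No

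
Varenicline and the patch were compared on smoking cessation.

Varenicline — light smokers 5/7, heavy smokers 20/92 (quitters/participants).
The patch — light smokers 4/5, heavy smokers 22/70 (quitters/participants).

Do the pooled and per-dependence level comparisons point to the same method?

Light smokers: varenicline 5/7 = 71.4%, the patch 4/5 = 80.0% → the patch
Heavy smokers: varenicline 20/92 = 21.7%, the patch 22/70 = 31.4% → the patch
Overall: varenicline 25/99 = 25.3%, the patch 26/75 = 34.7% → the patch
The patch wins overall and in every dependence group — no reversal.

Yes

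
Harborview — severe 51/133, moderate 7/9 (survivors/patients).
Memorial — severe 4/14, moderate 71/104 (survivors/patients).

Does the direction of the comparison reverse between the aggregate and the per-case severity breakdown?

Yes

Severe: Harborview 51/133 = 38.3%, Memorial 4/14 = 28.6% → Harborview
Moderate: Harborview 7/9 = 77.8%, Memorial 71/104 = 68.3% → Harborview
Overall: Harborview 58/142 = 40.8%, Memorial 75/118 = 63.6% → Memorial
Harborview wins each case group but Memorial wins overall — the comparison reverses. Harborview's patients skew toward severe, which has a lower base rate.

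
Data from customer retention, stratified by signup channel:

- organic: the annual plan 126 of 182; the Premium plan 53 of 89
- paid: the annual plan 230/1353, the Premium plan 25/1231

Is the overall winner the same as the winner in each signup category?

Yes

Organic: the annual plan 126/182 = 69.2%, the Premium plan 53/89 = 59.6% → the annual plan
Paid: the annual plan 230/1353 = 17.0%, the Premium plan 25/1231 = 2.0% → the annual plan
Overall: the annual plan 356/1535 = 23.2%, the Premium plan 78/1320 = 5.9% → the annual plan
The annual plan wins overall and in every signup group — no reversal.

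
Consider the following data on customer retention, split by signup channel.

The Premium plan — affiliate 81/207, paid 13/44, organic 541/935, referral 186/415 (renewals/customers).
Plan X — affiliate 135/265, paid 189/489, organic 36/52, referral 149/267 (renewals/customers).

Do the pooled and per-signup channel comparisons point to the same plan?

Affiliate: the Premium plan 81/207 = 39.1%, Plan X 135/265 = 50.9% → Plan X
Paid: the Premium plan 13/44 = 29.5%, Plan X 189/489 = 38.7% → Plan X
Organic: the Premium plan 541/935 = 57.9%, Plan X 36/52 = 69.2% → Plan X
Referral: the Premium plan 186/415 = 44.8%, Plan X 149/267 = 55.8% → Plan X
Overall: the Premium plan 821/1601 = 51.3%, Plan X 509/1073 = 47.4% → the Premium plan
Plan X wins each signup group but the Premium plan wins overall — the comparison reverses. Plan X's customers skew toward paid, which has a lower base rate.

No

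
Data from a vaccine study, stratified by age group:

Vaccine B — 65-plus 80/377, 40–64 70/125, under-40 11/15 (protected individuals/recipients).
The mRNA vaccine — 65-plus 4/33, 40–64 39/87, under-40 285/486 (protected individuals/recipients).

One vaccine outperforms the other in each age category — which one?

65-plus: Vaccine B 80/377 = 21.2%, the mRNA vaccine 4/33 = 12.1% → Vaccine B
40–64: Vaccine B 70/125 = 56.0%, the mRNA vaccine 39/87 = 44.8% → Vaccine B
Under-40: Vaccine B 11/15 = 73.3%, the mRNA vaccine 285/486 = 58.6% → Vaccine B
Vaccine B has the higher rate in all 3 groups.

Vaccine B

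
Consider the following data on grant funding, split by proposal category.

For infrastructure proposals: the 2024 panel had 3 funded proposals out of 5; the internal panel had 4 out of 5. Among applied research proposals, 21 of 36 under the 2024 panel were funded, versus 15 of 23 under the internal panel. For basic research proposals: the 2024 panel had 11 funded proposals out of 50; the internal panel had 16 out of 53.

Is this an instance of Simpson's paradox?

No

Infrastructure: the 2024 panel 3/5 = 60.0%, the internal panel 4/5 = 80.0% → the internal panel
Applied research: the 2024 panel 21/36 = 58.3%, the internal panel 15/23 = 65.2% → the internal panel
Basic research: the 2024 panel 11/50 = 22.0%, the internal panel 16/53 = 30.2% → the internal panel
Overall: the 2024 panel 35/91 = 38.5%, the internal panel 35/81 = 43.2% → the internal panel
The internal panel wins overall and in every proposal group — no reversal.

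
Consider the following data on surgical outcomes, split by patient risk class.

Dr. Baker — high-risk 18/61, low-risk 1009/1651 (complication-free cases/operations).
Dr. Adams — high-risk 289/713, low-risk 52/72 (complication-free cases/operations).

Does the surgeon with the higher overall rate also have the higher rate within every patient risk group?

No

High-risk: Dr. Baker 18/61 = 29.5%, Dr. Adams 289/713 = 40.5% → Dr. Adams
Low-risk: Dr. Baker 1009/1651 = 61.1%, Dr. Adams 52/72 = 72.2% → Dr. Adams
Overall: Dr. Baker 1027/1712 = 60.0%, Dr. Adams 341/785 = 43.4% → Dr. Baker
Dr. Adams wins each patient risk group but Dr. Baker wins overall — the comparison reverses. Dr. Adams's operations skew toward high-risk, which has a lower base rate.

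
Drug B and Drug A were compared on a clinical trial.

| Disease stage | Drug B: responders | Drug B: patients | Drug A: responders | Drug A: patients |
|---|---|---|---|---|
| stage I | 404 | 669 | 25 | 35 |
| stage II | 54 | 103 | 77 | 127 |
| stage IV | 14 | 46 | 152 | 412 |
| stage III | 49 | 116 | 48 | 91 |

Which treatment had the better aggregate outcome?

Drug B

Stage I: Drug B 404/669 = 60.4%, Drug A 25/35 = 71.4% → Drug A
Stage II: Drug B 54/103 = 52.4%, Drug A 77/127 = 60.6% → Drug A
Stage IV: Drug B 14/46 = 30.4%, Drug A 152/412 = 36.9% → Drug A
Stage III: Drug B 49/116 = 42.2%, Drug A 48/91 = 52.7% → Drug A
Overall: Drug B 521/934 = 55.8%, Drug A 302/665 = 45.4% → Drug B
(Drug A wins every disease group but Drug B wins overall — Drug A's patients skew toward the low-rate stage IV group.)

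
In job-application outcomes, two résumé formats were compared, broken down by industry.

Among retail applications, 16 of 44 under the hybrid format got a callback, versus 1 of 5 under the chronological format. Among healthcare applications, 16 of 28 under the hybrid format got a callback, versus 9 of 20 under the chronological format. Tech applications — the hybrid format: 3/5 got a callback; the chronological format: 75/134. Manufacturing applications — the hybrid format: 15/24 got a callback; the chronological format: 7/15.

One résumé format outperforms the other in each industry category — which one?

the hybrid format

Retail: the hybrid format 16/44 = 36.4%, the chronological format 1/5 = 20.0% → the hybrid format
Healthcare: the hybrid format 16/28 = 57.1%, the chronological format 9/20 = 45.0% → the hybrid format
Tech: the hybrid format 3/5 = 60.0%, the chronological format 75/134 = 56.0% → the hybrid format
Manufacturing: the hybrid format 15/24 = 62.5%, the chronological format 7/15 = 46.7% → the hybrid format
The hybrid format has the higher rate in all 4 groups.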